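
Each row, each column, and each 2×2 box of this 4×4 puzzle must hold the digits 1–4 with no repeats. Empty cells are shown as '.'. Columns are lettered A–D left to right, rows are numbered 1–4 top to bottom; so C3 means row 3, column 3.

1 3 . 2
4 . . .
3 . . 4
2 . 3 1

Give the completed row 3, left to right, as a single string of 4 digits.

3124

C1 = 4 (sole candidate).
B2 = 2 (sole candidate).
C2 = 1 (sole candidate).
D2 = 3 (sole candidate).
B3 = 1: row 3 has {3,4}; col 2 has {2,3}; box has {2,3} → only 1 remains.
C3 = 2: row 3 has {1,3,4}; col 3 has {1,3,4}; box has {1,3,4} → only 2 remains.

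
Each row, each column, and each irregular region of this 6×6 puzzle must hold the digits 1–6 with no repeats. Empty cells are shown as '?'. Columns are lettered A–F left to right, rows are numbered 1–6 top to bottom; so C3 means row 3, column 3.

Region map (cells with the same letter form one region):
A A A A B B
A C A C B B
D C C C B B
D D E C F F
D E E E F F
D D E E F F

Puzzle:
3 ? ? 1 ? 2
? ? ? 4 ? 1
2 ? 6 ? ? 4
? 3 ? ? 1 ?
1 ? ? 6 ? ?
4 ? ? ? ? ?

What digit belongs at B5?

E2 = 3 (hidden single in row 2).
E3 = 5 (sole candidate).
E1 = 6 (sole candidate).
B3 = 1 (sole candidate).
D3 = 3 (sole candidate).
E6 = 2 (sole candidate).
E5 = 4 (sole candidate).
D6 = 5 (sole candidate).
D4 = 2 (sole candidate).
B5 = 2: row 5 has {1,4,6}; col 2 has {1,3}; region has {5,6} → only 2 remains.

2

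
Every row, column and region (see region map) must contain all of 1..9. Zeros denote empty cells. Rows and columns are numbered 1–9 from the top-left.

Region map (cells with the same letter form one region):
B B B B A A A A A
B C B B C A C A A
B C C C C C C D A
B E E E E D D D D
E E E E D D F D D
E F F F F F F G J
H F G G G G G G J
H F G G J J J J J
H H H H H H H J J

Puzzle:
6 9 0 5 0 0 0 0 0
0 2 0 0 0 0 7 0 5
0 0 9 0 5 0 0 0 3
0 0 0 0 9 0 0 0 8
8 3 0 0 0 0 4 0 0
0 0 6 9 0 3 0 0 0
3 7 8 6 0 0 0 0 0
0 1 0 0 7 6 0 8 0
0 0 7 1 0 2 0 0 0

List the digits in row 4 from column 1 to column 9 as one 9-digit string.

r1c3 = 3 (hidden single in row 1).
r2c5 = 3 (hidden single in row 2).
r2c8 = 6 (hidden single in row 2).
r2c6 = 9 (hidden single in row 2).
r2c4 = 8 (hidden single in row 2).
r3c4 = 4 (sole candidate).
r9c8 = 3 (hidden single in row 9).
r4c7 = 3: in row 4, 3 can only go here (every other open cell in that row sees a 3).
r4c2 = 6: in row 4, 6 can only go here (every other open cell in that row sees a 6).
r3c2 = 8 (sole candidate).
r3c6 = 1 (sole candidate).
r3c7 = 6 (sole candidate).
r6c2 = 5 (sole candidate).
r9c2 = 4 (sole candidate).
r9c9 = 9 (sole candidate).
r9c1 = 5 (sole candidate).
r9c7 = 8 (sole candidate).
r6c7 = 2 (sole candidate).
r8c1 = 9 (sole candidate).
r8c7 = 5 (sole candidate).
r9c5 = 6 (sole candidate).
r1c7 = 1 (sole candidate).
r6c5 = 8 (sole candidate).
r7c7 = 9 (sole candidate).
r1c6 = 8 (hidden single in row 1).
r5c9 = 6 (hidden single in row 5).
r5c8 = 9 (hidden single in row 5).
r8c4 = 3 (hidden single in row 8).
r1c9 = 7 (hidden single in column 9).
r6c8 = 7 (hidden single in region G).
r3c8 = 2 (sole candidate).
r5c5 = 1 (sole candidate).
r1c8 = 4 (sole candidate).
r3c1 = 7 (sole candidate).
r4c8 = 5: row 4 has {3,6,8,9}; col 8 has {2,3,4,6,7,8,9}; region has {1,2,3,6,8,9} → only 5 remains.
r5c6 = 7 (sole candidate).
r7c8 = 1 (sole candidate).
r1c5 = 2 (sole candidate).
r4c6 = 4: row 4 has {3,5,6,8,9}; col 6 has {1,2,3,6,7,8,9}; region has {1,2,3,5,6,7,8,9} → only 4 remains.
r5c4 = 2 (sole candidate).
r7c5 = 4 (sole candidate).
r7c6 = 5 (sole candidate).
r7c9 = 2 (sole candidate).
r8c3 = 2 (sole candidate).
r8c9 = 4 (sole candidate).
r4c3 = 1: row 4 has {3,4,5,6,8,9}; col 3 has {2,3,6,7,8,9}; region has {2,3,6,8,9} → only 1 remains.
r4c4 = 7: row 4 has {1,3,4,5,6,8,9}; col 4 has {1,2,3,4,5,6,8,9}; region has {1,2,3,6,8,9} → only 7 remains.
r5c3 = 5 (sole candidate).
r6c1 = 4 (sole candidate).
r6c9 = 1 (sole candidate).
r2c1 = 1 (sole candidate).
r2c3 = 4 (sole candidate).
r4c1 = 2: row 4 has {1,3,4,5,6,7,8,9}; col 1 has {1,3,4,5,6,7,8,9}; region has {1,3,4,5,6,7,8,9} → only 2 remains.

261794358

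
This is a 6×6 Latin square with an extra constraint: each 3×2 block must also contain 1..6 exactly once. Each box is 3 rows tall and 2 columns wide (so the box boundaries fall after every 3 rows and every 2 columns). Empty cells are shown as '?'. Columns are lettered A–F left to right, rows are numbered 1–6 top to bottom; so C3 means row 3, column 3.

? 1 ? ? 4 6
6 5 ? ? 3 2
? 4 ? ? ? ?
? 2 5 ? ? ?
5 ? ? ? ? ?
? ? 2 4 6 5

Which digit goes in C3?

C1 = 3: row 1 has {1,4,6}; col 3 has {2,5}; box has {} → only 3 remains.
D2 = 1: row 2 has {2,3,5,6}; col 4 has {4}; box has {3} → only 1 remains.
C3 = 6: row 3 has {4}; col 3 has {2,3,5}; box has {1,3} → only 6 remains.

6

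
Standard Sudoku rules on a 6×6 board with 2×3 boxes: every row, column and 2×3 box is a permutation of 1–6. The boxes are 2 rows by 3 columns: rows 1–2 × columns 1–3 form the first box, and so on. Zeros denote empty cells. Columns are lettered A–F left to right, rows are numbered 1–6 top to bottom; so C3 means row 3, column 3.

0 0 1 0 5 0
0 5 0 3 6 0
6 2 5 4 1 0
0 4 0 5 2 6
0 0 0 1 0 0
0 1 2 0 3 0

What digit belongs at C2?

D1 = 2: row 1 has {1,5}; col 4 has {1,3,4,5}; box has {3,5,6} → only 2 remains.
F1 = 4: row 1 has {1,2,5}; col 6 has {6}; box has {2,3,5,6} → only 4 remains.
C2 = 4: row 2 has {3,5,6}; col 3 has {1,2,5}; box has {1,5} → only 4 remains.

4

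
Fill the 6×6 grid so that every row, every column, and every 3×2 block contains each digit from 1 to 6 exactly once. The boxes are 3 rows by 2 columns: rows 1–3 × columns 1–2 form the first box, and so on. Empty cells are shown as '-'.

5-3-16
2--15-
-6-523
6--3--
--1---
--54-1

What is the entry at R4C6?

R1C2 = 4: row 1 has {1,3,5,6}; col 2 has {6}; box has {2,5,6} → only 4 remains.
R1C4 = 2: row 1 has {1,3,4,5,6}; col 4 has {1,3,4,5}; box has {1,3,5} → only 2 remains.
R2C2 = 3: row 2 has {1,2,5}; col 2 has {4,6}; box has {2,4,5,6} → only 3 remains.
R2C6 = 4: row 2 has {1,2,3,5}; col 6 has {1,3,6}; box has {1,2,3,5,6} → only 4 remains.
R3C1 = 1: row 3 has {2,3,5,6}; col 1 has {2,5,6}; box has {2,3,4,5,6} → only 1 remains.
R3C3 = 4: row 3 has {1,2,3,5,6}; col 3 has {1,3,5}; box has {1,2,3,5} → only 4 remains.
R4C3 = 2: row 4 has {3,6}; col 3 has {1,3,4,5}; box has {1,3,4,5} → only 2 remains.
R4C5 = 4: row 4 has {2,3,6}; col 5 has {1,2,5}; box has {1} → only 4 remains.
R4C6 = 5: row 4 has {2,3,4,6}; col 6 has {1,3,4,6}; box has {1,4} → only 5 remains.

5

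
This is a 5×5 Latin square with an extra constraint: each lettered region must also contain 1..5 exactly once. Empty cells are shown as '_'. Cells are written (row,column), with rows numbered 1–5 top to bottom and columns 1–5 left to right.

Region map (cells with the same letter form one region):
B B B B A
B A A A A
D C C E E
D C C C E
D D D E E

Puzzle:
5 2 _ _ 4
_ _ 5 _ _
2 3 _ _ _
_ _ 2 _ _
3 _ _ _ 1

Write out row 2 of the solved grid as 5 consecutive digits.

(2,2) = 1: row 2 has {5}; col 2 has {2,3}; region has {4,5} → only 1 remains.
(3,5) = 5: row 3 has {2,3}; col 5 has {1,4}; region has {1} → only 5 remains.
(4,5) = 3: row 4 has {2}; col 5 has {1,4,5}; region has {1,5} → only 3 remains.
(5,3) = 4: row 5 has {1,3}; col 3 has {2,5}; region has {2,3} → only 4 remains.
(5,4) = 2: row 5 has {1,3,4}; col 4 has {}; region has {1,3,5} → only 2 remains.
(2,1) = 4: row 2 has {1,5}; col 1 has {2,3,5}; region has {2,5} → only 4 remains.
(2,4) = 3: row 2 has {1,4,5}; col 4 has {2}; region has {1,4,5} → only 3 remains.
(2,5) = 2: row 2 has {1,3,4,5}; col 5 has {1,3,4,5}; region has {1,3,4,5} → only 2 remains.

41532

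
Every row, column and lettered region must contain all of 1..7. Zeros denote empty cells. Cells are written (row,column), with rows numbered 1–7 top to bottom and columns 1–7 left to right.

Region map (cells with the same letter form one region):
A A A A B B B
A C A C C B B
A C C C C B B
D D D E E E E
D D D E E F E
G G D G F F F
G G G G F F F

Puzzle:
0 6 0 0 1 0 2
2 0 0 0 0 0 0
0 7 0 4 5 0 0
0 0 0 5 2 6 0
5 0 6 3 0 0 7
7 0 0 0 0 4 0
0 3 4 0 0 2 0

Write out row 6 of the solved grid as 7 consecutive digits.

7512643

(1,4) = 7: row 1 has {1,2,6}; col 4 has {3,4,5}; region has {2,6} → only 7 remains.
(2,2) = 1: row 2 has {2}; col 2 has {3,6,7}; region has {4,5,7} → only 1 remains.
(2,4) = 6: row 2 has {1,2}; col 4 has {3,4,5,7}; region has {1,4,5,7} → only 6 remains.
(2,5) = 3: row 2 has {1,2,6}; col 5 has {1,2,5}; region has {1,4,5,6,7} → only 3 remains.
(3,3) = 2: row 3 has {4,5,7}; col 3 has {4,6}; region has {1,3,4,5,6,7} → only 2 remains.
(3,6) = 3: row 3 has {2,4,5,7}; col 6 has {2,4,6}; region has {1,2} → only 3 remains.
(3,7) = 6: row 3 has {2,3,4,5,7}; col 7 has {2,7}; region has {1,2,3} → only 6 remains.
(4,2) = 4: row 4 has {2,5,6}; col 2 has {1,3,6,7}; region has {5,6} → only 4 remains.
(4,7) = 1: row 4 has {2,4,5,6}; col 7 has {2,6,7}; region has {2,3,5,6,7} → only 1 remains.
(5,2) = 2: row 5 has {3,5,6,7}; col 2 has {1,3,4,6,7}; region has {4,5,6} → only 2 remains.
(5,5) = 4: row 5 has {2,3,5,6,7}; col 5 has {1,2,3,5}; region has {1,2,3,5,6,7} → only 4 remains.
(5,6) = 1: row 5 has {2,3,4,5,6,7}; col 6 has {2,3,4,6}; region has {2,4} → only 1 remains.
(6,2) = 5: row 6 has {4,7}; col 2 has {1,2,3,4,6,7}; region has {3,4,7} → only 5 remains.
(6,5) = 6: row 6 has {4,5,7}; col 5 has {1,2,3,4,5}; region has {1,2,4} → only 6 remains.
(6,7) = 3: row 6 has {4,5,6,7}; col 7 has {1,2,6,7}; region has {1,2,4,6} → only 3 remains.
(7,4) = 1: row 7 has {2,3,4}; col 4 has {3,4,5,6,7}; region has {3,4,5,7} → only 1 remains.
(7,5) = 7: row 7 has {1,2,3,4}; col 5 has {1,2,3,4,5,6}; region has {1,2,3,4,6} → only 7 remains.
(7,7) = 5: row 7 has {1,2,3,4,7}; col 7 has {1,2,3,6,7}; region has {1,2,3,4,6,7} → only 5 remains.
(1,6) = 5: row 1 has {1,2,6,7}; col 6 has {1,2,3,4,6}; region has {1,2,3,6} → only 5 remains.
(2,3) = 5: row 2 has {1,2,3,6}; col 3 has {2,4,6}; region has {2,6,7} → only 5 remains.
(2,6) = 7: row 2 has {1,2,3,5,6}; col 6 has {1,2,3,4,5,6}; region has {1,2,3,5,6} → only 7 remains.
(2,7) = 4: row 2 has {1,2,3,5,6,7}; col 7 has {1,2,3,5,6,7}; region has {1,2,3,5,6,7} → only 4 remains.
(3,1) = 1: row 3 has {2,3,4,5,6,7}; col 1 has {2,5,7}; region has {2,5,6,7} → only 1 remains.
(4,1) = 3: row 4 has {1,2,4,5,6}; col 1 has {1,2,5,7}; region has {2,4,5,6} → only 3 remains.
(4,3) = 7: row 4 has {1,2,3,4,5,6}; col 3 has {2,4,5,6}; region has {2,3,4,5,6} → only 7 remains.
(6,3) = 1: row 6 has {3,4,5,6,7}; col 3 has {2,4,5,6,7}; region has {2,3,4,5,6,7} → only 1 remains.
(6,4) = 2: row 6 has {1,3,4,5,6,7}; col 4 has {1,3,4,5,6,7}; region has {1,3,4,5,7} → only 2 remains.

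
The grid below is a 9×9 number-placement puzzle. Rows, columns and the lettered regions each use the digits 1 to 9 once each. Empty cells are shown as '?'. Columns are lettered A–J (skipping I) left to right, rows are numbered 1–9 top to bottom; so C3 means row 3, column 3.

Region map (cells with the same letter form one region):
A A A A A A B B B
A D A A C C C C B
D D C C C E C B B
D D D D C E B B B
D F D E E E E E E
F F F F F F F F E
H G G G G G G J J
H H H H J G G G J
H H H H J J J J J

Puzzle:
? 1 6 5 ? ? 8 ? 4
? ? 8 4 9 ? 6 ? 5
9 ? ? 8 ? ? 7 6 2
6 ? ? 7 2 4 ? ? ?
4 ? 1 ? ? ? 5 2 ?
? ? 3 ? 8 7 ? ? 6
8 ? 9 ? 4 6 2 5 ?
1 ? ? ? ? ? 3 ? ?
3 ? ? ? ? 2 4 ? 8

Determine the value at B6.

C4 = 5: row 4 has {2,4,6,7}; col 3 has {1,3,6,8,9}; region has {1,4,6,7,9} → only 5 remains.
B7 = 7: row 7 has {2,4,5,6,8,9}; col 2 has {1}; region has {2,3,4,6,9} → only 7 remains.
D7 = 1: row 7 has {2,4,5,6,7,8,9}; col 4 has {4,5,7,8}; region has {2,3,4,6,7,9} → only 1 remains.
J7 = 3: row 7 has {1,2,4,5,6,7,8,9}; col 9 has {2,4,5,6,8}; region has {2,4,5,8} → only 3 remains.
H8 = 8: row 8 has {1,3}; col 8 has {2,5,6}; region has {1,2,3,4,6,7,9} → only 8 remains.
C9 = 7: row 9 has {2,3,4,8}; col 3 has {1,3,5,6,8,9}; region has {1,3,8} → only 7 remains.
B3 = 3: row 3 has {2,6,7,8,9}; col 2 has {1,7}; region has {1,4,5,6,7,9} → only 3 remains.
C3 = 4: row 3 has {2,3,6,7,8,9}; col 3 has {1,3,5,6,7,8,9}; region has {2,6,7,8,9} → only 4 remains.
F3 = 1: row 3 has {2,3,4,6,7,8,9}; col 6 has {2,4,6,7}; region has {2,4,5,6} → only 1 remains.
B4 = 8: row 4 has {2,4,5,6,7}; col 2 has {1,3,7}; region has {1,3,4,5,6,7,9} → only 8 remains.
C8 = 2: row 8 has {1,3,8}; col 3 has {1,3,4,5,6,7,8,9}; region has {1,3,7,8} → only 2 remains.
F8 = 5: row 8 has {1,2,3,8}; col 6 has {1,2,4,6,7}; region has {1,2,3,4,6,7,8,9} → only 5 remains.
B2 = 2: row 2 has {4,5,6,8,9}; col 2 has {1,3,7,8}; region has {1,3,4,5,6,7,8,9} → only 2 remains.
F2 = 3: row 2 has {2,4,5,6,8,9}; col 6 has {1,2,4,5,6,7}; region has {2,4,6,7,8,9} → only 3 remains.
H2 = 1: row 2 has {2,3,4,5,6,8,9}; col 8 has {2,5,6,8}; region has {2,3,4,6,7,8,9} → only 1 remains.
E3 = 5: row 3 has {1,2,3,4,6,7,8,9}; col 5 has {2,4,8,9}; region has {1,2,3,4,6,7,8,9} → only 5 remains.
H9 = 9: row 9 has {2,3,4,7,8}; col 8 has {1,2,5,6,8}; region has {2,3,4,5,8} → only 9 remains.
F1 = 9: row 1 has {1,4,5,6,8}; col 6 has {1,2,3,4,5,6,7}; region has {1,4,5,6,8} → only 9 remains.
A2 = 7: row 2 has {1,2,3,4,5,6,8,9}; col 1 has {1,3,4,6,8,9}; region has {1,4,5,6,8,9} → only 7 remains.
H4 = 3: row 4 has {2,4,5,6,7,8}; col 8 has {1,2,5,6,8,9}; region has {2,4,5,6,8} → only 3 remains.
F5 = 8: row 5 has {1,2,4,5}; col 6 has {1,2,3,4,5,6,7,9}; region has {1,2,4,5,6} → only 8 remains.
H6 = 4: row 6 has {3,6,7,8}; col 8 has {1,2,3,5,6,8,9}; region has {3,7,8} → only 4 remains.
J8 = 7: row 8 has {1,2,3,5,8}; col 9 has {2,3,4,5,6,8}; region has {2,3,4,5,8,9} → only 7 remains.
D9 = 6: row 9 has {2,3,4,7,8,9}; col 4 has {1,4,5,7,8}; region has {1,2,3,7,8} → only 6 remains.
E9 = 1: row 9 has {2,3,4,6,7,8,9}; col 5 has {2,4,5,8,9}; region has {2,3,4,5,7,8,9} → only 1 remains.
A1 = 2: row 1 has {1,4,5,6,8,9}; col 1 has {1,3,4,6,7,8,9}; region has {1,4,5,6,7,8,9} → only 2 remains.
E1 = 3: row 1 has {1,2,4,5,6,8,9}; col 5 has {1,2,4,5,8,9}; region has {1,2,4,5,6,7,8,9} → only 3 remains.
H1 = 7: row 1 has {1,2,3,4,5,6,8,9}; col 8 has {1,2,3,4,5,6,8,9}; region has {2,3,4,5,6,8} → only 7 remains.
E5 = 7: row 5 has {1,2,4,5,8}; col 5 has {1,2,3,4,5,8,9}; region has {1,2,4,5,6,8} → only 7 remains.
J5 = 9: row 5 has {1,2,4,5,7,8}; col 9 has {2,3,4,5,6,7,8}; region has {1,2,4,5,6,7,8} → only 9 remains.
A6 = 5: row 6 has {3,4,6,7,8}; col 1 has {1,2,3,4,6,7,8,9}; region has {3,4,7,8} → only 5 remains.
B6 = 9: row 6 has {3,4,5,6,7,8}; col 2 has {1,2,3,7,8}; region has {3,4,5,7,8} → only 9 remains.

9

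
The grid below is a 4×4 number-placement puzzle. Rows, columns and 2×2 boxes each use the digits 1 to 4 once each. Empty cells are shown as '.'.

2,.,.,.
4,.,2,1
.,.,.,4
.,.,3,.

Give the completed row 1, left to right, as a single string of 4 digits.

row 1, column 3 = 4: row 1 has {2}; col 3 has {2,3}; box has {1,2} → only 4 remains.
row 1, column 4 = 3: row 1 has {2,4}; col 4 has {1,4}; box has {1,2,4} → only 3 remains.
row 2, column 2 = 3: row 2 has {1,2,4}; col 2 has {}; box has {2,4} → only 3 remains.
row 3, column 3 = 1: row 3 has {4}; col 3 has {2,3,4}; box has {3,4} → only 1 remains.
row 4, column 1 = 1: row 4 has {3}; col 1 has {2,4}; box has {} → only 1 remains.
row 4, column 4 = 2: row 4 has {1,3}; col 4 has {1,3,4}; box has {1,3,4} → only 2 remains.
row 1, column 2 = 1: row 1 has {2,3,4}; col 2 has {3}; box has {2,3,4} → only 1 remains.

2143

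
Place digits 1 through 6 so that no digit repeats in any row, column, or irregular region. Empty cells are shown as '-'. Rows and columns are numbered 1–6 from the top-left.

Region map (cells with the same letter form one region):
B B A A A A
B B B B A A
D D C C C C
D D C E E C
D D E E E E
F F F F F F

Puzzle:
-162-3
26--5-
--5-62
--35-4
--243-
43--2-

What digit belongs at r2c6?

r1c1 = 5: row 1 has {1,2,3,6}; col 1 has {2,4}; region has {1,2,6} → only 5 remains.
r1c5 = 4: row 1 has {1,2,3,5,6}; col 5 has {2,3,5,6}; region has {2,3,5,6} → only 4 remains.
r2c3 = 4: row 2 has {2,5,6}; col 3 has {2,3,5,6}; region has {1,2,5,6} → only 4 remains.
r2c4 = 3: row 2 has {2,4,5,6}; col 4 has {2,4,5}; region has {1,2,4,5,6} → only 3 remains.
r2c6 = 1: row 2 has {2,3,4,5,6}; col 6 has {2,3,4}; region has {2,3,4,5,6} → only 1 remains.

1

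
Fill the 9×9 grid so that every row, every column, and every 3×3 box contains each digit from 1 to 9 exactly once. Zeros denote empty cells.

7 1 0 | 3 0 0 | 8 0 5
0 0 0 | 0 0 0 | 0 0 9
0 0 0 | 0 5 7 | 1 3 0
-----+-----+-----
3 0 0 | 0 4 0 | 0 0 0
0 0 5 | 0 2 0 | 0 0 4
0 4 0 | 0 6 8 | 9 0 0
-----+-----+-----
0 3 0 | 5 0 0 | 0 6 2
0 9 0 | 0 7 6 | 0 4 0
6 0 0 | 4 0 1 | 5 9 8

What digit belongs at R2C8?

7

R1C5 = 9: row 1 has {1,3,5,7,8}; col 5 has {2,4,5,6,7}; box has {3,5,7} → only 9 remains.
R1C8 = 2: row 1 has {1,3,5,7,8,9}; col 8 has {3,4,6,9}; box has {1,3,5,8,9} → only 2 remains.
R2C8 = 7: row 2 has {9}; col 8 has {2,3,4,6,9}; box has {1,2,3,5,8,9} → only 7 remains.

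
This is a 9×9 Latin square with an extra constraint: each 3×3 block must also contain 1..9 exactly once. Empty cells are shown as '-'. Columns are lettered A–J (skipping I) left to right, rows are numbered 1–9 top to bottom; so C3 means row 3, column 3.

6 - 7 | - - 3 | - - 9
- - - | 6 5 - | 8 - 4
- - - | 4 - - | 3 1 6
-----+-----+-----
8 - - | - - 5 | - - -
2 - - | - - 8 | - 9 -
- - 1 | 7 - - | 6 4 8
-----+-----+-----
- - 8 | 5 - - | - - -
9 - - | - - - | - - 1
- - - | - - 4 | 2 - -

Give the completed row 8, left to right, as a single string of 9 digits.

935276481

G1 = 5 (sole candidate).
H1 = 2 (sole candidate).
H2 = 7 (sole candidate).
A3 = 5 (sole candidate).
H4 = 3 (sole candidate).
A6 = 3 (sole candidate).
H7 = 6 (sole candidate).
A2 = 1 (sole candidate).
A9 = 7 (sole candidate).
A7 = 4 (sole candidate).
B1 = 4 (hidden single in row 1).
B6 = 5 (hidden single in row 6).
J5 = 5 (hidden single in row 5).
J9 = 3 (sole candidate).
J7 = 7 (sole candidate).
G8 = 4: row 8 has {1,9}; col 7 has {2,3,5,6,8}; box has {1,2,3,6,7} → only 4 remains.
J4 = 2 (sole candidate).
G7 = 9 (sole candidate).
B3 = 8 (hidden single in column 2).
D8 = 2: in column 4, 2 can only go here (every other open cell in that column sees a 2).
F7 = 1 (sole candidate).
E7 = 3 (sole candidate).
B7 = 2 (sole candidate).
D5 = 3 (hidden single in row 5).
B9 = 1 (hidden single in row 9).
F8 = 6: in column 6, 6 can only go here (every other open cell in that column sees a 6).
B8 = 3: row 8 has {1,2,4,6,9}; col 2 has {1,2,4,5,8}; box has {1,2,4,7,8,9} → only 3 remains.
C8 = 5: row 8 has {1,2,3,4,6,9}; col 3 has {1,7,8}; box has {1,2,3,4,7,8,9} → only 5 remains.
H8 = 8: row 8 has {1,2,3,4,5,6,9}; col 8 has {1,2,3,4,6,7,9}; box has {1,2,3,4,6,7,9} → only 8 remains.
C9 = 6 (sole candidate).
H9 = 5 (sole candidate).
B2 = 9 (sole candidate).
F2 = 2 (sole candidate).
C3 = 2 (sole candidate).
C5 = 4 (sole candidate).
F6 = 9 (sole candidate).
E8 = 7: row 8 has {1,2,3,4,5,6,8,9}; col 5 has {3,5}; box has {1,2,3,4,5,6} → only 7 remains.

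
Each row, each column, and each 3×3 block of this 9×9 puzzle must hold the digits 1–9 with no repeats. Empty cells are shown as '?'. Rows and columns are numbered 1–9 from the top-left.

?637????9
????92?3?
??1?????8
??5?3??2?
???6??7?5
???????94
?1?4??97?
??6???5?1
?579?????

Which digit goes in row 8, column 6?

row 4, column 9 = 6: row 4 has {2,3,5}; col 9 has {1,4,5,8,9}; box has {2,4,5,7,9} → only 6 remains.
row 2, column 9 = 7: row 2 has {2,3,9}; col 9 has {1,4,5,6,8,9}; box has {3,8,9} → only 7 remains.
row 2, column 7 = 6: in row 2, 6 can only go here (every other open cell in that row sees a 6).
row 2, column 4 = 1: in row 2, 1 can only go here (every other open cell in that row sees a 1).
row 4, column 4 = 8: row 4 has {2,3,5,6}; col 4 has {1,4,6,7,9}; box has {3,6} → only 8 remains.
row 4, column 7 = 1: row 4 has {2,3,5,6,8}; col 7 has {5,6,7,9}; box has {2,4,5,6,7,9} → only 1 remains.
row 5, column 8 = 8: row 5 has {5,6,7}; col 8 has {2,3,7,9}; box has {1,2,4,5,6,7,9} → only 8 remains.
row 6, column 7 = 3: row 6 has {4,9}; col 7 has {1,5,6,7,9}; box has {1,2,4,5,6,7,8,9} → only 3 remains.
row 8, column 8 = 4: row 8 has {1,5,6}; col 8 has {2,3,7,8,9}; box has {1,5,7,9} → only 4 remains.
row 9, column 8 = 6: row 9 has {5,7,9}; col 8 has {2,3,4,7,8,9}; box has {1,4,5,7,9} → only 6 remains.
row 3, column 8 = 5: row 3 has {1,8}; col 8 has {2,3,4,6,7,8,9}; box has {3,6,7,8,9} → only 5 remains.
row 1, column 8 = 1: row 1 has {3,6,7,9}; col 8 has {2,3,4,5,6,7,8,9}; box has {3,5,6,7,8,9} → only 1 remains.
row 3, column 4 = 3: row 3 has {1,5,8}; col 4 has {1,4,6,7,8,9}; box has {1,2,7,9} → only 3 remains.
row 8, column 4 = 2: row 8 has {1,4,5,6}; col 4 has {1,3,4,6,7,8,9}; box has {4,9} → only 2 remains.
row 6, column 4 = 5: row 6 has {3,4,9}; col 4 has {1,2,3,4,6,7,8,9}; box has {3,6,8} → only 5 remains.
row 2, column 1 = 5: in row 2, 5 can only go here (every other open cell in that row sees a 5).
row 6, column 1 = 6: in row 6, 6 can only go here (every other open cell in that row sees a 6).
row 9, column 1 = 4: in row 9, 4 can only go here (every other open cell in that row sees a 4).
row 5, column 1 = 1: in column 1, 1 can only go here (every other open cell in that column sees a 1).
row 5, column 2 = 3: in row 5, 3 can only go here (every other open cell in that row sees a 3).
row 5, column 3 = 9: in column 3, 9 can only go here (every other open cell in that column sees a 9).
row 4, column 1 = 7: row 4 has {1,2,3,5,6,8}; col 1 has {1,4,5,6}; box has {1,3,5,6,9} → only 7 remains.
row 4, column 2 = 4: row 4 has {1,2,3,5,6,7,8}; col 2 has {1,3,5,6}; box has {1,3,5,6,7,9} → only 4 remains.
row 4, column 6 = 9: row 4 has {1,2,3,4,5,6,7,8}; col 6 has {2}; box has {3,5,6,8} → only 9 remains.
row 5, column 6 = 4: row 5 has {1,3,5,6,7,8,9}; col 6 has {2,9}; box has {3,5,6,8,9} → only 4 remains.
row 2, column 2 = 8: row 2 has {1,2,3,5,6,7,9}; col 2 has {1,3,4,5,6}; box has {1,3,5,6} → only 8 remains.
row 2, column 3 = 4: row 2 has {1,2,3,5,6,7,8,9}; col 3 has {1,3,5,6,7,9}; box has {1,3,5,6,8} → only 4 remains.
row 3, column 6 = 6: row 3 has {1,3,5,8}; col 6 has {2,4,9}; box has {1,2,3,7,9} → only 6 remains.
row 5, column 5 = 2: row 5 has {1,3,4,5,6,7,8,9}; col 5 has {3,9}; box has {3,4,5,6,8,9} → only 2 remains.
row 6, column 2 = 2: row 6 has {3,4,5,6,9}; col 2 has {1,3,4,5,6,8}; box has {1,3,4,5,6,7,9} → only 2 remains.
row 6, column 3 = 8: row 6 has {2,3,4,5,6,9}; col 3 has {1,3,4,5,6,7,9}; box has {1,2,3,4,5,6,7,9} → only 8 remains.
row 7, column 3 = 2: row 7 has {1,4,7,9}; col 3 has {1,3,4,5,6,7,8,9}; box has {1,4,5,6,7} → only 2 remains.
row 7, column 9 = 3: row 7 has {1,2,4,7,9}; col 9 has {1,4,5,6,7,8,9}; box has {1,4,5,6,7,9} → only 3 remains.
row 8, column 2 = 9: row 8 has {1,2,4,5,6}; col 2 has {1,2,3,4,5,6,8}; box has {1,2,4,5,6,7} → only 9 remains.
row 9, column 9 = 2: row 9 has {4,5,6,7,9}; col 9 has {1,3,4,5,6,7,8,9}; box has {1,3,4,5,6,7,9} → only 2 remains.
row 1, column 1 = 2: row 1 has {1,3,6,7,9}; col 1 has {1,4,5,6,7}; box has {1,3,4,5,6,8} → only 2 remains.
row 1, column 7 = 4: row 1 has {1,2,3,6,7,9}; col 7 has {1,3,5,6,7,9}; box has {1,3,5,6,7,8,9} → only 4 remains.
row 3, column 1 = 9: row 3 has {1,3,5,6,8}; col 1 has {1,2,4,5,6,7}; box has {1,2,3,4,5,6,8} → only 9 remains.
row 3, column 2 = 7: row 3 has {1,3,5,6,8,9}; col 2 has {1,2,3,4,5,6,8,9}; box has {1,2,3,4,5,6,8,9} → only 7 remains.
row 3, column 5 = 4: row 3 has {1,3,5,6,7,8,9}; col 5 has {2,3,9}; box has {1,2,3,6,7,9} → only 4 remains.
row 3, column 7 = 2: row 3 has {1,3,4,5,6,7,8,9}; col 7 has {1,3,4,5,6,7,9}; box has {1,3,4,5,6,7,8,9} → only 2 remains.
row 7, column 1 = 8: row 7 has {1,2,3,4,7,9}; col 1 has {1,2,4,5,6,7,9}; box has {1,2,4,5,6,7,9} → only 8 remains.
row 7, column 6 = 5: row 7 has {1,2,3,4,7,8,9}; col 6 has {2,4,6,9}; box has {2,4,9} → only 5 remains.
row 8, column 1 = 3: row 8 has {1,2,4,5,6,9}; col 1 has {1,2,4,5,6,7,8,9}; box has {1,2,4,5,6,7,8,9} → only 3 remains.
row 9, column 7 = 8: row 9 has {2,4,5,6,7,9}; col 7 has {1,2,3,4,5,6,7,9}; box has {1,2,3,4,5,6,7,9} → only 8 remains.
row 1, column 6 = 8: row 1 has {1,2,3,4,6,7,9}; col 6 has {2,4,5,6,9}; box has {1,2,3,4,6,7,9} → only 8 remains.
row 7, column 5 = 6: row 7 has {1,2,3,4,5,7,8,9}; col 5 has {2,3,4,9}; box has {2,4,5,9} → only 6 remains.
row 8, column 6 = 7: row 8 has {1,2,3,4,5,6,9}; col 6 has {2,4,5,6,8,9}; box has {2,4,5,6,9} → only 7 remains.

7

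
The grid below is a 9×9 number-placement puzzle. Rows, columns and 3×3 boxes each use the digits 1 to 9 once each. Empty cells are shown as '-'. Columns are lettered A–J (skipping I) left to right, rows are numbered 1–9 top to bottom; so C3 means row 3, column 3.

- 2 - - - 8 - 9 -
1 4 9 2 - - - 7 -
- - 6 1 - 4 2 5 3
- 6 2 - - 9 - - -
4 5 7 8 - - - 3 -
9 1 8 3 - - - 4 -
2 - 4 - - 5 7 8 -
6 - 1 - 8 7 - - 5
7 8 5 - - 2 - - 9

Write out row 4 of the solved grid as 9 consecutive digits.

C1 = 3: row 1 has {2,8,9}; col 3 has {1,2,4,5,6,7,8,9}; box has {1,2,4,6,9} → only 3 remains.
A3 = 8: row 3 has {1,2,3,4,5,6}; col 1 has {1,2,4,6,7,9}; box has {1,2,3,4,6,9} → only 8 remains.
B3 = 7: row 3 has {1,2,3,4,5,6,8}; col 2 has {1,2,4,5,6,8}; box has {1,2,3,4,6,8,9} → only 7 remains.
E3 = 9: row 3 has {1,2,3,4,5,6,7,8}; col 5 has {8}; box has {1,2,4,8} → only 9 remains.
A4 = 3: row 4 has {2,6,9}; col 1 has {1,2,4,6,7,8,9}; box has {1,2,4,5,6,7,8,9} → only 3 remains.
H4 = 1: row 4 has {2,3,6,9}; col 8 has {3,4,5,7,8,9}; box has {3,4} → only 1 remains.
F6 = 6: row 6 has {1,3,4,8,9}; col 6 has {2,4,5,7,8,9}; box has {3,8,9} → only 6 remains.
G6 = 5: row 6 has {1,3,4,6,8,9}; col 7 has {2,7}; box has {1,3,4} → only 5 remains.
H8 = 2: row 8 has {1,5,6,7,8}; col 8 has {1,3,4,5,7,8,9}; box has {5,7,8,9} → only 2 remains.
H9 = 6: row 9 has {2,5,7,8,9}; col 8 has {1,2,3,4,5,7,8,9}; box has {2,5,7,8,9} → only 6 remains.
A1 = 5: row 1 has {2,3,8,9}; col 1 has {1,2,3,4,6,7,8,9}; box has {1,2,3,4,6,7,8,9} → only 5 remains.
F2 = 3: row 2 has {1,2,4,7,9}; col 6 has {2,4,5,6,7,8,9}; box has {1,2,4,8,9} → only 3 remains.
G4 = 8: row 4 has {1,2,3,6,9}; col 7 has {2,5,7}; box has {1,3,4,5} → only 8 remains.
J4 = 7: row 4 has {1,2,3,6,8,9}; col 9 has {3,5,9}; box has {1,3,4,5,8} → only 7 remains.
F5 = 1: row 5 has {3,4,5,7,8}; col 6 has {2,3,4,5,6,7,8,9}; box has {3,6,8,9} → only 1 remains.
J6 = 2: row 6 has {1,3,4,5,6,8,9}; col 9 has {3,5,7,9}; box has {1,3,4,5,7,8} → only 2 remains.
J7 = 1: row 7 has {2,4,5,7,8}; col 9 has {2,3,5,7,9}; box has {2,5,6,7,8,9} → only 1 remains.
D9 = 4: row 9 has {2,5,6,7,8,9}; col 4 has {1,2,3,8}; box has {2,5,7,8} → only 4 remains.
G9 = 3: row 9 has {2,4,5,6,7,8,9}; col 7 has {2,5,7,8}; box has {1,2,5,6,7,8,9} → only 3 remains.
G2 = 6: row 2 has {1,2,3,4,7,9}; col 7 has {2,3,5,7,8}; box has {2,3,5,7,9} → only 6 remains.
J2 = 8: row 2 has {1,2,3,4,6,7,9}; col 9 has {1,2,3,5,7,9}; box has {2,3,5,6,7,9} → only 8 remains.
D4 = 5: row 4 has {1,2,3,6,7,8,9}; col 4 has {1,2,3,4,8}; box has {1,3,6,8,9} → only 5 remains.
E4 = 4: row 4 has {1,2,3,5,6,7,8,9}; col 5 has {8,9}; box has {1,3,5,6,8,9} → only 4 remains.

362549817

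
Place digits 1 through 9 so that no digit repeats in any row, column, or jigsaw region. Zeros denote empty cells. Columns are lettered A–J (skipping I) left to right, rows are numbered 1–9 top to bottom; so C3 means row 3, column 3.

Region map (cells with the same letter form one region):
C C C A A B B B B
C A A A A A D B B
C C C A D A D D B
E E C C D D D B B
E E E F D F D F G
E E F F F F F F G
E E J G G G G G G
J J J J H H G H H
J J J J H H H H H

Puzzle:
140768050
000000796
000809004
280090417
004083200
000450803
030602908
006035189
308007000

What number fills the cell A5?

G1 = 3 (sole candidate).
J1 = 2 (sole candidate).
E3 = 1 (sole candidate).
F4 = 6 (sole candidate).
J5 = 5 (sole candidate).
F6 = 1 (sole candidate).
D8 = 2 (sole candidate).
G9 = 6 (sole candidate).
J9 = 1 (sole candidate).
C1 = 9 (sole candidate).
F2 = 4 (sole candidate).
G3 = 5 (sole candidate).
H3 = 3 (sole candidate).
D5 = 9 (sole candidate).
B8 = 7 (sole candidate).
D9 = 5 (sole candidate).
E2 = 2 (sole candidate).
D4 = 3 (sole candidate).
C7 = 1 (sole candidate).
A8 = 4 (sole candidate).
B9 = 9 (sole candidate).
E9 = 4 (sole candidate).
H9 = 2 (sole candidate).
D2 = 1 (sole candidate).
C4 = 5 (sole candidate).
B6 = 6 (sole candidate).
H6 = 7 (sole candidate).
E7 = 7 (sole candidate).
H7 = 4 (sole candidate).
A2 = 8 (sole candidate).
B2 = 5 (sole candidate).
C2 = 3 (sole candidate).
B3 = 2 (sole candidate).
C3 = 7 (sole candidate).
A5 = 7: row 5 has {2,3,4,5,8,9}; col 1 has {1,2,3,4,8}; region has {2,3,4,6,8} → only 7 remains.

7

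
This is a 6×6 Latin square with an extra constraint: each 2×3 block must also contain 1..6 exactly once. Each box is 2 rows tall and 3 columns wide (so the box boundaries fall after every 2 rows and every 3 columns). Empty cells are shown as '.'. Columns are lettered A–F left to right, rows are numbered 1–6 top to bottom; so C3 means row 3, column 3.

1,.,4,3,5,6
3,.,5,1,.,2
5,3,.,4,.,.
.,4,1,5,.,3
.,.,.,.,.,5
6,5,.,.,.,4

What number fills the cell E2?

B1 = 2: row 1 has {1,3,4,5,6}; col 2 has {3,4,5}; box has {1,3,4,5} → only 2 remains.
B2 = 6: row 2 has {1,2,3,5}; col 2 has {2,3,4,5}; box has {1,2,3,4,5} → only 6 remains.
E2 = 4: row 2 has {1,2,3,5,6}; col 5 has {5}; box has {1,2,3,5,6} → only 4 remains.

4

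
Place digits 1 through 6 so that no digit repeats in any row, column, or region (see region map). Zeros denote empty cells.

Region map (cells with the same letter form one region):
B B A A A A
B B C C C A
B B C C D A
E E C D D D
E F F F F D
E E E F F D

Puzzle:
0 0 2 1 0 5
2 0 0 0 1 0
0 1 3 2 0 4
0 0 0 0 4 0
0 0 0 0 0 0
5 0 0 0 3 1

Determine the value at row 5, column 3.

1

row 1, column 5 = 6: row 1 has {1,2,5}; col 5 has {1,3,4}; region has {1,2,4,5} → only 6 remains.
row 2, column 6 = 3: row 2 has {1,2}; col 6 has {1,4,5}; region has {1,2,4,5,6} → only 3 remains.
row 3, column 1 = 6: row 3 has {1,2,3,4}; col 1 has {2,5}; region has {1,2} → only 6 remains.
row 3, column 5 = 5: row 3 has {1,2,3,4,6}; col 5 has {1,3,4,6}; region has {1,4} → only 5 remains.
row 5, column 5 = 2: row 5 has {}; col 5 has {1,3,4,5,6}; region has {3} → only 2 remains.
row 5, column 6 = 6: row 5 has {2}; col 6 has {1,3,4,5}; region has {1,4,5} → only 6 remains.
row 4, column 4 = 3: row 4 has {4}; col 4 has {1,2}; region has {1,4,5,6} → only 3 remains.
row 4, column 6 = 2: row 4 has {3,4}; col 6 has {1,3,4,5,6}; region has {1,3,4,5,6} → only 2 remains.
row 4, column 1 = 1: row 4 has {2,3,4}; col 1 has {2,5,6}; region has {5} → only 1 remains.
row 4, column 2 = 6: row 4 has {1,2,3,4}; col 2 has {1}; region has {1,5} → only 6 remains.
row 4, column 3 = 5: row 4 has {1,2,3,4,6}; col 3 has {2,3}; region has {1,2,3} → only 5 remains.
row 6, column 3 = 4: row 6 has {1,3,5}; col 3 has {2,3,5}; region has {1,5,6} → only 4 remains.
row 6, column 4 = 6: row 6 has {1,3,4,5}; col 4 has {1,2,3}; region has {2,3} → only 6 remains.
row 2, column 3 = 6: row 2 has {1,2,3}; col 3 has {2,3,4,5}; region has {1,2,3,5} → only 6 remains.
row 2, column 4 = 4: row 2 has {1,2,3,6}; col 4 has {1,2,3,6}; region has {1,2,3,5,6} → only 4 remains.
row 5, column 1 = 3: row 5 has {2,6}; col 1 has {1,2,5,6}; region has {1,4,5,6} → only 3 remains.
row 5, column 3 = 1: row 5 has {2,3,6}; col 3 has {2,3,4,5,6}; region has {2,3,6} → only 1 remains.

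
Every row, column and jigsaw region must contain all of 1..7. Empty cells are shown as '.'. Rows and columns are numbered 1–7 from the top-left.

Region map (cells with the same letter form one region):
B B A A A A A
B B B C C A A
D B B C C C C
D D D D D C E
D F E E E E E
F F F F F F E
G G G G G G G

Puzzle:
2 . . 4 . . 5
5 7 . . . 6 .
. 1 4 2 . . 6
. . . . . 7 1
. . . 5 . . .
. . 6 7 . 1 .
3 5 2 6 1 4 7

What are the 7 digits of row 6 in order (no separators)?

4267513

R1C6 = 3: row 1 has {2,4,5}; col 6 has {1,4,6,7}; region has {4,5,6} → only 3 remains.
R2C3 = 3: row 2 has {5,6,7}; col 3 has {2,4,6}; region has {1,2,4,5,7} → only 3 remains.
R2C4 = 1: row 2 has {3,5,6,7}; col 4 has {2,4,5,6,7}; region has {2,6,7} → only 1 remains.
R2C5 = 4: row 2 has {1,3,5,6,7}; col 5 has {1}; region has {1,2,6,7} → only 4 remains.
R2C7 = 2: row 2 has {1,3,4,5,6,7}; col 7 has {1,5,6,7}; region has {3,4,5,6} → only 2 remains.
R3C1 = 7: row 3 has {1,2,4,6}; col 1 has {2,3,5}; region has {} → only 7 remains.
R3C6 = 5: row 3 has {1,2,4,6,7}; col 6 has {1,3,4,6,7}; region has {1,2,4,6,7} → only 5 remains.
R4C3 = 5: row 4 has {1,7}; col 3 has {2,3,4,6}; region has {7} → only 5 remains.
R4C4 = 3: row 4 has {1,5,7}; col 4 has {1,2,4,5,6,7}; region has {5,7} → only 3 remains.
R5C3 = 7: row 5 has {5}; col 3 has {2,3,4,5,6}; region has {1,5} → only 7 remains.
R5C6 = 2: row 5 has {5,7}; col 6 has {1,3,4,5,6,7}; region has {1,5,7} → only 2 remains.
R6C1 = 4: row 6 has {1,6,7}; col 1 has {2,3,5,7}; region has {1,6,7} → only 4 remains.
R6C7 = 3: row 6 has {1,4,6,7}; col 7 has {1,2,5,6,7}; region has {1,2,5,7} → only 3 remains.
R1C2 = 6: row 1 has {2,3,4,5}; col 2 has {1,5,7}; region has {1,2,3,4,5,7} → only 6 remains.
R1C3 = 1: row 1 has {2,3,4,5,6}; col 3 has {2,3,4,5,6,7}; region has {2,3,4,5,6} → only 1 remains.
R1C5 = 7: row 1 has {1,2,3,4,5,6}; col 5 has {1,4}; region has {1,2,3,4,5,6} → only 7 remains.
R3C5 = 3: row 3 has {1,2,4,5,6,7}; col 5 has {1,4,7}; region has {1,2,4,5,6,7} → only 3 remains.
R4C1 = 6: row 4 has {1,3,5,7}; col 1 has {2,3,4,5,7}; region has {3,5,7} → only 6 remains.
R4C5 = 2: row 4 has {1,3,5,6,7}; col 5 has {1,3,4,7}; region has {3,5,6,7} → only 2 remains.
R5C1 = 1: row 5 has {2,5,7}; col 1 has {2,3,4,5,6,7}; region has {2,3,5,6,7} → only 1 remains.
R5C2 = 3: row 5 has {1,2,5,7}; col 2 has {1,5,6,7}; region has {1,4,6,7} → only 3 remains.
R5C5 = 6: row 5 has {1,2,3,5,7}; col 5 has {1,2,3,4,7}; region has {1,2,3,5,7} → only 6 remains.
R5C7 = 4: row 5 has {1,2,3,5,6,7}; col 7 has {1,2,3,5,6,7}; region has {1,2,3,5,6,7} → only 4 remains.
R6C2 = 2: row 6 has {1,3,4,6,7}; col 2 has {1,3,5,6,7}; region has {1,3,4,6,7} → only 2 remains.
R6C5 = 5: row 6 has {1,2,3,4,6,7}; col 5 has {1,2,3,4,6,7}; region has {1,2,3,4,6,7} → only 5 remains.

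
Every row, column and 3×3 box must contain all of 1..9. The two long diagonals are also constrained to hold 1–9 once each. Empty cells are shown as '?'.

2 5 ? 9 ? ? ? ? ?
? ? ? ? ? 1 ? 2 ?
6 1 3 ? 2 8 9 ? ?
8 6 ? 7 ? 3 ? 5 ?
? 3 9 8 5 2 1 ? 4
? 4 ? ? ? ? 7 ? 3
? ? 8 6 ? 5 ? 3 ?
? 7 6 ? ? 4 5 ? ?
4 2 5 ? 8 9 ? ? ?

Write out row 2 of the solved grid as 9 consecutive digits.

r4c7 = 2: row 4 has {3,5,6,7,8}; col 7 has {1,5,7,9}; box has {1,3,4,5,7} → only 2 remains.
r4c9 = 9: row 4 has {2,3,5,6,7,8}; col 9 has {3,4}; box has {1,2,3,4,5,7} → only 9 remains.
r5c1 = 7: row 5 has {1,2,3,4,5,8,9}; col 1 has {2,4,6,8}; box has {3,4,6,8,9} → only 7 remains.
r5c8 = 6: row 5 has {1,2,3,4,5,7,8,9}; col 8 has {2,3,5}; box has {1,2,3,4,5,7,9} → only 6 remains.
r6c4 = 1: row 6 has {3,4,7}; col 4 has {6,7,8,9}; box has {2,3,5,7,8}; anti-diagonal has {2,3,4,5,7,8,9} → only 1 remains.
r6c6 = 6: row 6 has {1,3,4,7}; col 6 has {1,2,3,4,5,8,9}; box has {1,2,3,5,7,8}; main diagonal has {2,3,5,7} → only 6 remains.
r6c8 = 8: row 6 has {1,3,4,6,7}; col 8 has {2,3,5,6}; box has {1,2,3,4,5,6,7,9} → only 8 remains.
r7c2 = 9: row 7 has {3,5,6,8}; col 2 has {1,2,3,4,5,6,7}; box has {2,4,5,6,7,8} → only 9 remains.
r7c7 = 4: row 7 has {3,5,6,8,9}; col 7 has {1,2,5,7,9}; box has {3,5}; main diagonal has {2,3,5,6,7} → only 4 remains.
r9c4 = 3: row 9 has {2,4,5,8,9}; col 4 has {1,6,7,8,9}; box has {4,5,6,8,9} → only 3 remains.
r9c7 = 6: row 9 has {2,3,4,5,8,9}; col 7 has {1,2,4,5,7,9}; box has {3,4,5} → only 6 remains.
r9c9 = 1: row 9 has {2,3,4,5,6,8,9}; col 9 has {3,4,9}; box has {3,4,5,6}; main diagonal has {2,3,4,5,6,7} → only 1 remains.
r1c6 = 7: row 1 has {2,5,9}; col 6 has {1,2,3,4,5,6,8,9}; box has {1,2,8,9} → only 7 remains.
r1c9 = 6: row 1 has {2,5,7,9}; col 9 has {1,3,4,9}; box has {2,9}; anti-diagonal has {1,2,3,4,5,7,8,9} → only 6 remains.
r2c1 = 9: row 2 has {1,2}; col 1 has {2,4,6,7,8}; box has {1,2,3,5,6} → only 9 remains.
r2c2 = 8: row 2 has {1,2,9}; col 2 has {1,2,3,4,5,6,7,9}; box has {1,2,3,5,6,9}; main diagonal has {1,2,3,4,5,6,7} → only 8 remains.
r2c7 = 3: row 2 has {1,2,8,9}; col 7 has {1,2,4,5,6,7,9}; box has {2,6,9} → only 3 remains.
r4c3 = 1: row 4 has {2,3,5,6,7,8,9}; col 3 has {3,5,6,8,9}; box has {3,4,6,7,8,9} → only 1 remains.
r4c5 = 4: row 4 has {1,2,3,5,6,7,8,9}; col 5 has {2,5,8}; box has {1,2,3,5,6,7,8} → only 4 remains.
r6c1 = 5: row 6 has {1,3,4,6,7,8}; col 1 has {2,4,6,7,8,9}; box has {1,3,4,6,7,8,9} → only 5 remains.
r6c3 = 2: row 6 has {1,3,4,5,6,7,8}; col 3 has {1,3,5,6,8,9}; box has {1,3,4,5,6,7,8,9} → only 2 remains.
r6c5 = 9: row 6 has {1,2,3,4,5,6,7,8}; col 5 has {2,4,5,8}; box has {1,2,3,4,5,6,7,8} → only 9 remains.
r7c1 = 1: row 7 has {3,4,5,6,8,9}; col 1 has {2,4,5,6,7,8,9}; box has {2,4,5,6,7,8,9} → only 1 remains.
r7c5 = 7: row 7 has {1,3,4,5,6,8,9}; col 5 has {2,4,5,8,9}; box has {3,4,5,6,8,9} → only 7 remains.
r7c9 = 2: row 7 has {1,3,4,5,6,7,8,9}; col 9 has {1,3,4,6,9}; box has {1,3,4,5,6} → only 2 remains.
r8c1 = 3: row 8 has {4,5,6,7}; col 1 has {1,2,4,5,6,7,8,9}; box has {1,2,4,5,6,7,8,9} → only 3 remains.
r8c4 = 2: row 8 has {3,4,5,6,7}; col 4 has {1,3,6,7,8,9}; box has {3,4,5,6,7,8,9} → only 2 remains.
r8c5 = 1: row 8 has {2,3,4,5,6,7}; col 5 has {2,4,5,7,8,9}; box has {2,3,4,5,6,7,8,9} → only 1 remains.
r8c8 = 9: row 8 has {1,2,3,4,5,6,7}; col 8 has {2,3,5,6,8}; box has {1,2,3,4,5,6}; main diagonal has {1,2,3,4,5,6,7,8} → only 9 remains.
r8c9 = 8: row 8 has {1,2,3,4,5,6,7,9}; col 9 has {1,2,3,4,6,9}; box has {1,2,3,4,5,6,9} → only 8 remains.
r9c8 = 7: row 9 has {1,2,3,4,5,6,8,9}; col 8 has {2,3,5,6,8,9}; box has {1,2,3,4,5,6,8,9} → only 7 remains.
r1c3 = 4: row 1 has {2,5,6,7,9}; col 3 has {1,2,3,5,6,8,9}; box has {1,2,3,5,6,8,9} → only 4 remains.
r1c5 = 3: row 1 has {2,4,5,6,7,9}; col 5 has {1,2,4,5,7,8,9}; box has {1,2,7,8,9} → only 3 remains.
r1c7 = 8: row 1 has {2,3,4,5,6,7,9}; col 7 has {1,2,3,4,5,6,7,9}; box has {2,3,6,9} → only 8 remains.
r1c8 = 1: row 1 has {2,3,4,5,6,7,8,9}; col 8 has {2,3,5,6,7,8,9}; box has {2,3,6,8,9} → only 1 remains.
r2c3 = 7: row 2 has {1,2,3,8,9}; col 3 has {1,2,3,4,5,6,8,9}; box has {1,2,3,4,5,6,8,9} → only 7 remains.
r2c5 = 6: row 2 has {1,2,3,7,8,9}; col 5 has {1,2,3,4,5,7,8,9}; box has {1,2,3,7,8,9} → only 6 remains.
r2c9 = 5: row 2 has {1,2,3,6,7,8,9}; col 9 has {1,2,3,4,6,8,9}; box has {1,2,3,6,8,9} → only 5 remains.
r3c8 = 4: row 3 has {1,2,3,6,8,9}; col 8 has {1,2,3,5,6,7,8,9}; box has {1,2,3,5,6,8,9} → only 4 remains.
r3c9 = 7: row 3 has {1,2,3,4,6,8,9}; col 9 has {1,2,3,4,5,6,8,9}; box has {1,2,3,4,5,6,8,9} → only 7 remains.
r2c4 = 4: row 2 has {1,2,3,5,6,7,8,9}; col 4 has {1,2,3,6,7,8,9}; box has {1,2,3,6,7,8,9} → only 4 remains.

987461325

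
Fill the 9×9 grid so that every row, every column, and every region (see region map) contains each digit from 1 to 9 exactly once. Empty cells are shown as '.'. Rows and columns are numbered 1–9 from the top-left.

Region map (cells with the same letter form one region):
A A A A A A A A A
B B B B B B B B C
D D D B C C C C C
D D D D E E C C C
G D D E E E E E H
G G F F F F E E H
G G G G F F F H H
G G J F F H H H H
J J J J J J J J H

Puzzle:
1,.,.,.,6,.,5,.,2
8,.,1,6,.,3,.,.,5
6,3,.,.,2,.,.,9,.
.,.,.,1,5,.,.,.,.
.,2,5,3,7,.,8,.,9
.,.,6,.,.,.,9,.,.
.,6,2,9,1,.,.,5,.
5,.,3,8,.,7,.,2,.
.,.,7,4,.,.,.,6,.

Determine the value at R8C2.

1

R1C4 = 7 (sole candidate).
R3C4 = 5 (sole candidate).
R5C1 = 4 (sole candidate).
R5C8 = 1 (sole candidate).
R6C4 = 2 (sole candidate).
R6C8 = 4 (sole candidate).
R7C6 = 4 (sole candidate).
R8C2 = 1: row 8 has {2,3,5,7,8}; col 2 has {2,3,6}; region has {2,4,5,6,9} → only 1 remains.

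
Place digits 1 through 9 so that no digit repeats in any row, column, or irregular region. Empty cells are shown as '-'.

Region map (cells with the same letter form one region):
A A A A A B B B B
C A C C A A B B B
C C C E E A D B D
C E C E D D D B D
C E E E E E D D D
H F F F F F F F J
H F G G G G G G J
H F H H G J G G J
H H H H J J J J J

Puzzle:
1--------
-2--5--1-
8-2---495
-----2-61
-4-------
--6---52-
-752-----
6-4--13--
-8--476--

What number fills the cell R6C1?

7

R8C2 = 9 (sole candidate).
R4C1 = 4 (hidden single in row 4).
R5C5 = 2 (hidden single in row 5).
R6C1 = 7: in row 6, 7 can only go here (every other open cell in that row sees a 7).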